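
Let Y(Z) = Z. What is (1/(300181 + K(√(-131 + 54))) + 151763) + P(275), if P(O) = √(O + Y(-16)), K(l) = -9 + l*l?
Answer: 45543317486/300095 + √259 ≈ 1.5178e+5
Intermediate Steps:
K(l) = -9 + l²
P(O) = √(-16 + O) (P(O) = √(O - 16) = √(-16 + O))
(1/(300181 + K(√(-131 + 54))) + 151763) + P(275) = (1/(300181 + (-9 + (√(-131 + 54))²)) + 151763) + √(-16 + 275) = (1/(300181 + (-9 + (√(-77))²)) + 151763) + √259 = (1/(300181 + (-9 + (I*√77)²)) + 151763) + √259 = (1/(300181 + (-9 - 77)) + 151763) + √259 = (1/(300181 - 86) + 151763) + √259 = (1/300095 + 151763) + √259 = 45543317486/300095 + √259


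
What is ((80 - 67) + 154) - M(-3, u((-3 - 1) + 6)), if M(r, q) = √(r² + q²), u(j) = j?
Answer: 167 - √13 ≈ 163.39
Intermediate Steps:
M(r, q) = √(q² + r²)
((80 - 67) + 154) - M(-3, u((-3 - 1) + 6)) = ((80 - 67) + 154) - √(((-3 - 1) + 6)² + (-3)²) = (13 + 154) - √((-4 + 6)² + 9) = 167 - √(2² + 9) = 167 - √(4 + 9) = 167 - √13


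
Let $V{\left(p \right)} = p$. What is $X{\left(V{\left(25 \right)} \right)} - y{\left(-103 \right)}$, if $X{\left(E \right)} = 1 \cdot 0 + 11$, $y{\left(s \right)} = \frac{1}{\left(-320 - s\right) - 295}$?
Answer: $\frac{5633}{512} \approx 11.002$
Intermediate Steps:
$y{\left(s \right)} = \frac{1}{-615 - s}$
$X{\left(E \right)} = 11$ ($X{\left(E \right)} = 0 + 11 = 11$)
$X{\left(V{\left(25 \right)} \right)} - y{\left(-103 \right)} = 11 - - \frac{1}{615 - 103} = 11 - - \frac{1}{512} = 11 + \frac{1}{512} = \frac{5633}{512}$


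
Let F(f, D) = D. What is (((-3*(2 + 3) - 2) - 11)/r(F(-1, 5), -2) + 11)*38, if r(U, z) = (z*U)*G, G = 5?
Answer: 10982/25 ≈ 439.28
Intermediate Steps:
r(U, z) = 5*U*z (r(U, z) = (z*U)*5 = (U*z)*5 = 5*U*z)
(((-3*(2 + 3) - 2) - 11)/r(F(-1, 5), -2) + 11)*38 = (((-3*(2 + 3) - 2) - 11)/((5*5*(-2))) + 11)*38 = (((-3*5 - 2) - 11)/(-50) + 11)*38 = (((-15 - 2) - 11)*(-1/50) + 11)*38 = ((-17 - 11)*(-1/50) + 11)*38 = (-28*(-1/50) + 11)*38 = (14/25 + 11)*38 = (289/25)*38 = 10982/25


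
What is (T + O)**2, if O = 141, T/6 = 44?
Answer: 164025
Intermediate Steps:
T = 264 (T = 6*44 = 264)
(T + O)**2 = (264 + 141)**2 = 405**2 = 164025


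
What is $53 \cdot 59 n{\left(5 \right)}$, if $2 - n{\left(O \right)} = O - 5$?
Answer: $6254$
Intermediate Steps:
$n{\left(O \right)} = 7 - O$ ($n{\left(O \right)} = 2 - \left(O - 5\right) = 2 - \left(-5 + O\right) = 7 - O$)
$53 \cdot 59 n{\left(5 \right)} = 53 \cdot 59 \left(7 - 5\right) = 3127 \left(7 - 5\right) = 3127 \cdot 2 = 6254$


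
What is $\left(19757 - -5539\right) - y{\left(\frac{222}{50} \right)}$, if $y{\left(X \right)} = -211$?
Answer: $25507$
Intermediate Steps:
$\left(19757 - -5539\right) - y{\left(\frac{222}{50} \right)} = \left(19757 - -5539\right) - -211 = \left(19757 + 5539\right) + 211 = 25296 + 211 = 25507$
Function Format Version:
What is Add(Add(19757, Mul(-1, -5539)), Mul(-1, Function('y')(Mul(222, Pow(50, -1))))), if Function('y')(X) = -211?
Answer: 25507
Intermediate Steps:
Add(Add(19757, Mul(-1, -5539)), Mul(-1, Function('y')(Mul(222, Pow(50, -1))))) = Add(Add(19757, Mul(-1, -5539)), Mul(-1, -211)) = Add(Add(19757, 5539), 211) = Add(25296, 211) = 25507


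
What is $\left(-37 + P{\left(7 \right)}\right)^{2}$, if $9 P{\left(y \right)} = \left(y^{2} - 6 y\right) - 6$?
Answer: $\frac{110224}{81} \approx 1360.8$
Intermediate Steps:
$P{\left(y \right)} = - \frac{2}{3} - \frac{2 y}{3} + \frac{y^{2}}{9}$ ($P{\left(y \right)} = \frac{\left(y^{2} - 6 y\right) - 6}{9} = \frac{-6 + y^{2} - 6 y}{9} = - \frac{2}{3} - \frac{2 y}{3} + \frac{y^{2}}{9}$)
$\left(-37 + P{\left(7 \right)}\right)^{2} = \left(-37 - \left(\frac{16}{3} - \frac{49}{9}\right)\right)^{2} = \left(-37 - - \frac{1}{9}\right)^{2} = \left(-37 + \frac{1}{9}\right)^{2} = \left(- \frac{332}{9}\right)^{2} = \frac{110224}{81}$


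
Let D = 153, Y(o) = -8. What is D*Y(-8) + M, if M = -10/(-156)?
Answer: -95467/78 ≈ -1223.9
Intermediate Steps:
M = 5/78 (M = -10*(-1/156) = 5/78 ≈ 0.064103)
D*Y(-8) + M = 153*(-8) + 5/78 = -1224 + 5/78 = -95467/78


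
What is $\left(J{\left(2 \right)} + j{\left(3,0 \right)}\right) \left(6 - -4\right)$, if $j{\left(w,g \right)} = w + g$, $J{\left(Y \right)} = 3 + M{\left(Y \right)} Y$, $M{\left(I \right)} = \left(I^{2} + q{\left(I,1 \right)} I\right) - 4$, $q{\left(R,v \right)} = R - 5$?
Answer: $-60$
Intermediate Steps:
$q{\left(R,v \right)} = -5 + R$
$M{\left(I \right)} = -4 + I^{2} + I \left(-5 + I\right)$ ($M{\left(I \right)} = \left(I^{2} + \left(-5 + I\right) I\right) - 4 = \left(I^{2} + I \left(-5 + I\right)\right) - 4 = -4 + I^{2} + I \left(-5 + I\right)$)
$J{\left(Y \right)} = 3 + Y \left(-4 + Y^{2} + Y \left(-5 + Y\right)\right)$ ($J{\left(Y \right)} = 3 + \left(-4 + Y^{2} + Y \left(-5 + Y\right)\right) Y = 3 + Y \left(-4 + Y^{2} + Y \left(-5 + Y\right)\right)$)
$j{\left(w,g \right)} = g + w$
$\left(J{\left(2 \right)} + j{\left(3,0 \right)}\right) \left(6 - -4\right) = \left(\left(3 + 2 \left(-4 + 2^{2} + 2 \left(-5 + 2\right)\right)\right) + \left(0 + 3\right)\right) \left(6 - -4\right) = \left(\left(3 + 2 \left(-4 + 4 + 2 \left(-3\right)\right)\right) + 3\right) \left(6 + 4\right) = \left(\left(3 + 2 \left(-4 + 4 - 6\right)\right) + 3\right) 10 = \left(\left(3 + 2 \left(-6\right)\right) + 3\right) 10 = \left(\left(3 - 12\right) + 3\right) 10 = \left(-9 + 3\right) 10 = \left(-6\right) 10 = -60$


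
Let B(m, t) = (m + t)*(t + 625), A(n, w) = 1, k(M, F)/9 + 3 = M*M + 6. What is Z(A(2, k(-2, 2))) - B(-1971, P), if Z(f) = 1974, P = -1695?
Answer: -3920646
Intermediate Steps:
k(M, F) = 27 + 9*M² (k(M, F) = -27 + 9*(M*M + 6) = -27 + 9*(M² + 6) = -27 + 9*(6 + M²) = -27 + (54 + 9*M²) = 27 + 9*M²)
B(m, t) = (625 + t)*(m + t) (B(m, t) = (m + t)*(625 + t) = (625 + t)*(m + t))
Z(A(2, k(-2, 2))) - B(-1971, P) = 1974 - ((-1695)² + 625*(-1971) + 625*(-1695) - 1971*(-1695)) = 1974 - (2873025 - 1231875 - 1059375 + 3340845) = 1974 - 1*3922620 = 1974 - 3922620 = -3920646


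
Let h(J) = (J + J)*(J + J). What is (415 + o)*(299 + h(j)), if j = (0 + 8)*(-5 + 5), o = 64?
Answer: 143221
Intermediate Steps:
j = 0 (j = 8*0 = 0)
h(J) = 4*J² (h(J) = (2*J)*(2*J) = 4*J²)
(415 + o)*(299 + h(j)) = (415 + 64)*(299 + 4*0²) = 479*(299 + 4*0) = 479*(299 + 0) = 479*299 = 143221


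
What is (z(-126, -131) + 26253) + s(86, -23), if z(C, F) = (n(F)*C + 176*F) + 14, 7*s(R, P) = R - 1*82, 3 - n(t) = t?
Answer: -95707/7 ≈ -13672.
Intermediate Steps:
n(t) = 3 - t
s(R, P) = -82/7 + R/7 (s(R, P) = (R - 1*82)/7 = (R - 82)/7 = (-82 + R)/7 = -82/7 + R/7)
z(C, F) = 14 + 176*F + C*(3 - F) (z(C, F) = ((3 - F)*C + 176*F) + 14 = (C*(3 - F) + 176*F) + 14 = (176*F + C*(3 - F)) + 14 = 14 + 176*F + C*(3 - F))
(z(-126, -131) + 26253) + s(86, -23) = ((14 + 176*(-131) - 1*(-126)*(-3 - 131)) + 26253) + (-82/7 + (⅐)*86) = ((14 - 23056 - 1*(-126)*(-134)) + 26253) + (-82/7 + 86/7) = ((14 - 23056 - 16884) + 26253) + 4/7 = (-39926 + 26253) + 4/7 = -13673 + 4/7 = -95707/7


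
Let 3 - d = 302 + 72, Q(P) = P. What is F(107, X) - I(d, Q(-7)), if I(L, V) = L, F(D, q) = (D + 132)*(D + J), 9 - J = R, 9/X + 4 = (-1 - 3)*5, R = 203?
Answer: -20422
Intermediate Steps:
X = -3/8 (X = 9/(-4 + (-1 - 3)*5) = 9/(-4 - 4*5) = 9/(-4 - 20) = 9/(-24) = 9*(-1/24) = -3/8 ≈ -0.37500)
J = -194 (J = 9 - 1*203 = 9 - 203 = -194)
F(D, q) = (-194 + D)*(132 + D) (F(D, q) = (D + 132)*(D - 194) = (132 + D)*(-194 + D) = (-194 + D)*(132 + D))
d = -371 (d = 3 - (302 + 72) = 3 - 1*374 = 3 - 374 = -371)
F(107, X) - I(d, Q(-7)) = (-25608 + 107**2 - 62*107) - 1*(-371) = (-25608 + 11449 - 6634) + 371 = -20793 + 371 = -20422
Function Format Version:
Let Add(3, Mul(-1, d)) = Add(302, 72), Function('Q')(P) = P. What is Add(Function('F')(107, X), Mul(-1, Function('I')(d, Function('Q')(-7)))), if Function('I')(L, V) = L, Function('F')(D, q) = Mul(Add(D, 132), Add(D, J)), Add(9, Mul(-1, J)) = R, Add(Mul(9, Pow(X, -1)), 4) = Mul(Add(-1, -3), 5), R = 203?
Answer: -20422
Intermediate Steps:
X = Rational(-3, 8) (X = Mul(9, Pow(Add(-4, Mul(Add(-1, -3), 5)), -1)) = Mul(9, Pow(Add(-4, Mul(-4, 5)), -1)) = Mul(9, Pow(Add(-4, -20), -1)) = Mul(9, Pow(-24, -1)) = Mul(9, Rational(-1, 24)) = Rational(-3, 8) ≈ -0.37500)
J = -194 (J = Add(9, Mul(-1, 203)) = Add(9, -203) = -194)
Function('F')(D, q) = Mul(Add(-194, D), Add(132, D)) (Function('F')(D, q) = Mul(Add(D, 132), Add(D, -194)) = Mul(Add(132, D), Add(-194, D)) = Mul(Add(-194, D), Add(132, D)))
d = -371 (d = Add(3, Mul(-1, Add(302, 72))) = Add(3, Mul(-1, 374)) = Add(3, -374) = -371)
Add(Function('F')(107, X), Mul(-1, Function('I')(d, Function('Q')(-7)))) = Add(Add(-25608, Pow(107, 2), Mul(-62, 107)), Mul(-1, -371)) = Add(Add(-25608, 11449, -6634), 371) = Add(-20793, 371) = -20422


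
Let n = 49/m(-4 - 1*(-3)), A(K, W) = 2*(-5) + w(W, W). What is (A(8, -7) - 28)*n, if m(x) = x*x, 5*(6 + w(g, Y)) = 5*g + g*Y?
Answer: -10094/5 ≈ -2018.8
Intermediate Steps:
w(g, Y) = -6 + g + Y*g/5 (w(g, Y) = -6 + (5*g + g*Y)/5 = -6 + (5*g + Y*g)/5 = -6 + (g + Y*g/5) = -6 + g + Y*g/5)
A(K, W) = -16 + W + W²/5 (A(K, W) = 2*(-5) + (-6 + W + W*W/5) = -10 + (-6 + W + W²/5) = -16 + W + W²/5)
m(x) = x²
n = 49 (n = 49/((-4 - 1*(-3))²) = 49/((-4 + 3)²) = 49/((-1)²) = 49/1 = 49*1 = 49)
(A(8, -7) - 28)*n = ((-16 - 7 + (⅕)*(-7)²) - 28)*49 = ((-16 - 7 + (⅕)*49) - 28)*49 = ((-16 - 7 + 49/5) - 28)*49 = (-66/5 - 28)*49 = -206/5*49 = -10094/5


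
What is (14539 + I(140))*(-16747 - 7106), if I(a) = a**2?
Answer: -814317567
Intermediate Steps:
(14539 + I(140))*(-16747 - 7106) = (14539 + 140**2)*(-16747 - 7106) = (14539 + 19600)*(-23853) = 34139*(-23853) = -814317567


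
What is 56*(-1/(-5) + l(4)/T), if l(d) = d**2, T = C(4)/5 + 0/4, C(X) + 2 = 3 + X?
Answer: 4536/5 ≈ 907.20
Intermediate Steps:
C(X) = 1 + X (C(X) = -2 + (3 + X) = 1 + X)
T = 1 (T = (1 + 4)/5 + 0/4 = 5*(1/5) + 0*(1/4) = 1 + 0 = 1)
56*(-1/(-5) + l(4)/T) = 56*(-1/(-5) + 4**2/1) = 56*(-1*(-1/5) + 16*1) = 56*(1/5 + 16) = 56*(81/5) = 4536/5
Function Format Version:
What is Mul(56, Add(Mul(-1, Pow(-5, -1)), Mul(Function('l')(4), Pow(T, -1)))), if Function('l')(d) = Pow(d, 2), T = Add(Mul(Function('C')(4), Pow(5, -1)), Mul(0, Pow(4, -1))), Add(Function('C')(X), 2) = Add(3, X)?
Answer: Rational(4536, 5) ≈ 907.20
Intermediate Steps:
Function('C')(X) = Add(1, X) (Function('C')(X) = Add(-2, Add(3, X)) = Add(1, X))
T = 1 (T = Add(Mul(Add(1, 4), Pow(5, -1)), Mul(0, Pow(4, -1))) = Add(Mul(5, Rational(1, 5)), Mul(0, Rational(1, 4))) = Add(1, 0) = 1)
Mul(56, Add(Mul(-1, Pow(-5, -1)), Mul(Function('l')(4), Pow(T, -1)))) = Mul(56, Add(Mul(-1, Pow(-5, -1)), Mul(Pow(4, 2), Pow(1, -1)))) = Mul(56, Add(Mul(-1, Rational(-1, 5)), Mul(16, 1))) = Mul(56, Add(Rational(1, 5), 16)) = Mul(56, Rational(81, 5)) = Rational(4536, 5)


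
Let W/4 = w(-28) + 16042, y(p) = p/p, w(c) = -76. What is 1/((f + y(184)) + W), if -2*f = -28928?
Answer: 1/78329 ≈ 1.2767e-5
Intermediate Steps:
f = 14464 (f = -½*(-28928) = 14464)
y(p) = 1
W = 63864 (W = 4*(-76 + 16042) = 4*15966 = 63864)
1/((f + y(184)) + W) = 1/((14464 + 1) + 63864) = 1/(14465 + 63864) = 1/78329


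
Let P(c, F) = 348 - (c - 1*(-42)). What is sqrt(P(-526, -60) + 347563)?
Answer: sqrt(348395) ≈ 590.25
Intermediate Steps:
P(c, F) = 306 - c (P(c, F) = 348 - (c + 42) = 348 - (42 + c) = 348 + (-42 - c) = 306 - c)
sqrt(P(-526, -60) + 347563) = sqrt((306 - 1*(-526)) + 347563) = sqrt((306 + 526) + 347563) = sqrt(832 + 347563) = sqrt(348395)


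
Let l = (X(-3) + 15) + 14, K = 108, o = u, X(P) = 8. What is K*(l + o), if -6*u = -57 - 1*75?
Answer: 6372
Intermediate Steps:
u = 22 (u = -(-57 - 1*75)/6 = -(-57 - 75)/6 = -⅙*(-132) = 22)
o = 22
l = 37 (l = (8 + 15) + 14 = 23 + 14 = 37)
K*(l + o) = 108*(37 + 22) = 108*59 = 6372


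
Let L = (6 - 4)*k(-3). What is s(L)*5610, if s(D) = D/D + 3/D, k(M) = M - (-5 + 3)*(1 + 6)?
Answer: 6375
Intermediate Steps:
k(M) = 14 + M (k(M) = M - (-2)*7 = M - 1*(-14) = M + 14 = 14 + M)
L = 22 (L = (6 - 4)*(14 - 3) = 2*11 = 22)
s(D) = 1 + 3/D
s(L)*5610 = ((3 + 22)/22)*5610 = ((1/22)*25)*5610 = (25/22)*5610 = 6375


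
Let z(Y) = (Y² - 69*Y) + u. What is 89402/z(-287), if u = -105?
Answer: 89402/102067 ≈ 0.87591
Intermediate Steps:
z(Y) = -105 + Y² - 69*Y (z(Y) = (Y² - 69*Y) - 105 = -105 + Y² - 69*Y)
89402/z(-287) = 89402/(-105 + (-287)² - 69*(-287)) = 89402/(-105 + 82369 + 19803) = 89402/102067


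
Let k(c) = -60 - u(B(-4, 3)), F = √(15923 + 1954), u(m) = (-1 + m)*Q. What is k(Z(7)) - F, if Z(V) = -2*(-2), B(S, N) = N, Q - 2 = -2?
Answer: -60 - √17877 ≈ -193.70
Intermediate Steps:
Q = 0 (Q = 2 - 2 = 0)
Z(V) = 4
u(m) = 0 (u(m) = (-1 + m)*0 = 0)
F = √17877 ≈ 133.70
k(c) = -60 (k(c) = -60 - 1*0 = -60 + 0 = -60)
k(Z(7)) - F = -60 - √17877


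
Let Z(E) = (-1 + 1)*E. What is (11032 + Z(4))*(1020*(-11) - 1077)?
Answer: -135660504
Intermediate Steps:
Z(E) = 0 (Z(E) = 0*E = 0)
(11032 + Z(4))*(1020*(-11) - 1077) = (11032 + 0)*(1020*(-11) - 1077) = 11032*(-11220 - 1077) = 11032*(-12297) = -135660504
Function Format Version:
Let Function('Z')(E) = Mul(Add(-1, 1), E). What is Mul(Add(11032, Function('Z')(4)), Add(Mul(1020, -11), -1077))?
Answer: -135660504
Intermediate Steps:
Function('Z')(E) = 0 (Function('Z')(E) = Mul(0, E) = 0)
Mul(Add(11032, Function('Z')(4)), Add(Mul(1020, -11), -1077)) = Mul(Add(11032, 0), Add(Mul(1020, -11), -1077)) = Mul(11032, Add(-11220, -1077)) = Mul(11032, -12297) = -135660504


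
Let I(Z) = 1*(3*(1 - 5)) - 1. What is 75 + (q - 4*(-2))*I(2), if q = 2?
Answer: -55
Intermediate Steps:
I(Z) = -13 (I(Z) = 1*(3*(-4)) - 1 = 1*(-12) - 1 = -12 - 1 = -13)
75 + (q - 4*(-2))*I(2) = 75 + (2 - 4*(-2))*(-13) = 75 + (2 + 8)*(-13) = 75 + 10*(-13) = 75 - 130 = -55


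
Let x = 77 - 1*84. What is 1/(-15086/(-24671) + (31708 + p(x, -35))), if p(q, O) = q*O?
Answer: 24671/788327549 ≈ 3.1295e-5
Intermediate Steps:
x = -7 (x = 77 - 84 = -7)
p(q, O) = O*q
1/(-15086/(-24671) + (31708 + p(x, -35))) = 1/(-15086/(-24671) + (31708 - 35*(-7))) = 1/(-15086*(-1/24671) + (31708 + 245)) = 1/(15086/24671 + 31953) = 1/(788327549/24671) = 24671/788327549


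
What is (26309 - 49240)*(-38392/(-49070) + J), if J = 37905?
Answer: -21326251265401/24535 ≈ -8.6922e+8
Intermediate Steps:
(26309 - 49240)*(-38392/(-49070) + J) = (26309 - 49240)*(-38392/(-49070) + 37905) = -22931*(-38392*(-1/49070) + 37905) = -22931*(19196/24535 + 37905) = -22931*930018371/24535 = -21326251265401/24535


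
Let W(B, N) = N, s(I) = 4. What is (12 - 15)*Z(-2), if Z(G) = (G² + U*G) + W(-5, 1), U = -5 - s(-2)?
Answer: -69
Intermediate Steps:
U = -9 (U = -5 - 1*4 = -5 - 4 = -9)
Z(G) = 1 + G² - 9*G (Z(G) = (G² - 9*G) + 1 = 1 + G² - 9*G)
(12 - 15)*Z(-2) = (12 - 15)*(1 + (-2)² - 9*(-2)) = -3*(1 + 4 + 18) = -3*23 = -69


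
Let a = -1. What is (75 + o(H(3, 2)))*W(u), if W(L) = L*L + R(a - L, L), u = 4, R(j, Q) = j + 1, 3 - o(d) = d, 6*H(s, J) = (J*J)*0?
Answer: 936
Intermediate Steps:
H(s, J) = 0 (H(s, J) = ((J*J)*0)/6 = (J**2*0)/6 = (1/6)*0 = 0)
o(d) = 3 - d
R(j, Q) = 1 + j
W(L) = L**2 - L (W(L) = L*L + (1 + (-1 - L)) = L**2 - L)
(75 + o(H(3, 2)))*W(u) = (75 + (3 - 1*0))*(4*(-1 + 4)) = (75 + (3 + 0))*(4*3) = (75 + 3)*12 = 78*12 = 936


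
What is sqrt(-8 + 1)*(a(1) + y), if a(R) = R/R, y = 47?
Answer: 48*I*sqrt(7) ≈ 127.0*I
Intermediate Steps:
a(R) = 1
sqrt(-8 + 1)*(a(1) + y) = sqrt(-8 + 1)*(1 + 47) = sqrt(-7)*48 = (I*sqrt(7))*48 = 48*I*sqrt(7)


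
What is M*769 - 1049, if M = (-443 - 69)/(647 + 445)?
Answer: -384809/273 ≈ -1409.6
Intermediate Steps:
M = -128/273 (M = -512/1092 = -512*1/1092 = -128/273 ≈ -0.46886)
M*769 - 1049 = -128/273*769 - 1049 = -98432/273 - 1049 = -384809/273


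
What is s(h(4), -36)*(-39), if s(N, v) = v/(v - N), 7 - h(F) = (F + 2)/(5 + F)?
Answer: -4212/127 ≈ -33.165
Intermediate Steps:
h(F) = 7 - (2 + F)/(5 + F) (h(F) = 7 - (F + 2)/(5 + F) = 7 - (2 + F)/(5 + F))
s(h(4), -36)*(-39) = -36/(-36 - 3*(11 + 2*4)/(5 + 4))*(-39) = -36/(-36 - 3*(11 + 8)/9)*(-39) = -36/(-36 - 3*19/9)*(-39) = -36/(-36 - 1*19/3)*(-39) = -36/(-36 - 19/3)*(-39) = -36/(-127/3)*(-39) = -36*(-3/127)*(-39) = (108/127)*(-39) = -4212/127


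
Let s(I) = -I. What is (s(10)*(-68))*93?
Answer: 63240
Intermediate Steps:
(s(10)*(-68))*93 = (-1*10*(-68))*93 = -10*(-68)*93 = 680*93 = 63240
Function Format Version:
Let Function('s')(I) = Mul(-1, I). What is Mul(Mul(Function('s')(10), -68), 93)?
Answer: 63240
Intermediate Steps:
Mul(Mul(Function('s')(10), -68), 93) = Mul(Mul(Mul(-1, 10), -68), 93) = Mul(Mul(-10, -68), 93) = Mul(680, 93) = 63240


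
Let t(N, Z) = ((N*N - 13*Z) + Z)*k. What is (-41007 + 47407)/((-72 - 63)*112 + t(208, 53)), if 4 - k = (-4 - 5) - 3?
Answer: 400/41683 ≈ 0.0095962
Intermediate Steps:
k = 16 (k = 4 - ((-4 - 5) - 3) = 4 - (-9 - 3) = 4 - 1*(-12) = 4 + 12 = 16)
t(N, Z) = -192*Z + 16*N² (t(N, Z) = ((N*N - 13*Z) + Z)*16 = ((N² - 13*Z) + Z)*16 = (N² - 12*Z)*16 = -192*Z + 16*N²)
(-41007 + 47407)/((-72 - 63)*112 + t(208, 53)) = (-41007 + 47407)/((-72 - 63)*112 + (-192*53 + 16*208²)) = 6400/(-135*112 + (-10176 + 16*43264)) = 6400/(-15120 + (-10176 + 692224)) = 6400/(-15120 + 682048) = 6400/666928 = 6400*(1/666928) = 400/41683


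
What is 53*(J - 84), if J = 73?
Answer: -583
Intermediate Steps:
53*(J - 84) = 53*(73 - 84) = 53*(-11) = -583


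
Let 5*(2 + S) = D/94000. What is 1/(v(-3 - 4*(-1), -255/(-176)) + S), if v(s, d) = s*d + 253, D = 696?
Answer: 5170000/1305168281 ≈ 0.0039612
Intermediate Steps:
v(s, d) = 253 + d*s (v(s, d) = d*s + 253 = 253 + d*s)
S = -117413/58750 (S = -2 + (696/94000)/5 = -2 + (696*(1/94000))/5 = -2 + (1/5)*(87/11750) = -2 + 87/58750 = -117413/58750 ≈ -1.9985)
1/(v(-3 - 4*(-1), -255/(-176)) + S) = 1/((253 + (-255/(-176))*(-3 - 4*(-1))) - 117413/58750) = 1/((253 + (-255*(-1/176))*(-3 + 4)) - 117413/58750) = 1/((253 + (255/176)*1) - 117413/58750) = 1/((253 + 255/176) - 117413/58750) = 1/(44783/176 - 117413/58750) = 1/(1305168281/5170000) = 5170000/1305168281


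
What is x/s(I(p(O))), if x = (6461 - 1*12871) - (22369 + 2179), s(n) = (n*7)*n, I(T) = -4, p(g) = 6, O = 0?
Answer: -15479/56 ≈ -276.41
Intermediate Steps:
s(n) = 7*n**2 (s(n) = (7*n)*n = 7*n**2)
x = -30958 (x = (6461 - 12871) - 1*24548 = -6410 - 24548 = -30958)
x/s(I(p(O))) = -30958/(7*(-4)**2) = -30958/(7*16) = -30958/112 = -30958*1/112 = -15479/56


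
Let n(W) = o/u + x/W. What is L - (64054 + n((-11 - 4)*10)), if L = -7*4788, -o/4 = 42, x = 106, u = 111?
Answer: -270750589/2775 ≈ -97568.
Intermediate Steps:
o = -168 (o = -4*42 = -168)
L = -33516
n(W) = -56/37 + 106/W (n(W) = -168/111 + 106/W = -168*1/111 + 106/W = -56/37 + 106/W)
L - (64054 + n((-11 - 4)*10)) = -33516 - (64054 + (-56/37 + 106/(((-11 - 4)*10)))) = -33516 - (64054 + (-56/37 + 106/((-15*10)))) = -33516 - (64054 + (-56/37 + 106/(-150))) = -33516 - (64054 + (-56/37 + 106*(-1/150))) = -33516 - (64054 + (-56/37 - 53/75)) = -33516 - (64054 - 6161/2775) = -33516 - 1*177743689/2775 = -33516 - 177743689/2775 = -270750589/2775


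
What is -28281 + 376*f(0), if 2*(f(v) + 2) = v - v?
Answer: -29033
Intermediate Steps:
f(v) = -2 (f(v) = -2 + (v - v)/2 = -2 + (½)*0 = -2 + 0 = -2)
-28281 + 376*f(0) = -28281 + 376*(-2) = -28281 - 752 = -29033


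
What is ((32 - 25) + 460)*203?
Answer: 94801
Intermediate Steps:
((32 - 25) + 460)*203 = (7 + 460)*203 = 467*203 = 94801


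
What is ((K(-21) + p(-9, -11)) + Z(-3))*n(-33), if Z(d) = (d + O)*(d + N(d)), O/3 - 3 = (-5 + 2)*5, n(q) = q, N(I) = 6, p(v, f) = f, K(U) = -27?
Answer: 5115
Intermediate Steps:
O = -36 (O = 9 + 3*((-5 + 2)*5) = 9 + 3*(-3*5) = 9 + 3*(-15) = 9 - 45 = -36)
Z(d) = (-36 + d)*(6 + d) (Z(d) = (d - 36)*(d + 6) = (-36 + d)*(6 + d))
((K(-21) + p(-9, -11)) + Z(-3))*n(-33) = ((-27 - 11) + (-216 + (-3)² - 30*(-3)))*(-33) = (-38 + (-216 + 9 + 90))*(-33) = (-38 - 117)*(-33) = -155*(-33) = 5115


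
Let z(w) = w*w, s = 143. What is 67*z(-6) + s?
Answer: 2555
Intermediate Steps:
z(w) = w²
67*z(-6) + s = 67*(-6)² + 143 = 67*36 + 143 = 2412 + 143 = 2555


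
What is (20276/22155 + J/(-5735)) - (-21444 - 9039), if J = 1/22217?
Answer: 17210414573613328/564573627345 ≈ 30484.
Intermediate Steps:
J = 1/22217 ≈ 4.5011e-5
(20276/22155 + J/(-5735)) - (-21444 - 9039) = (20276/22155 + (1/22217)/(-5735)) - (-21444 - 9039) = (20276*(1/22155) + (1/22217)*(-1/5735)) - 1*(-30483) = (20276/22155 - 1/127414495) + 30483 = 516691255693/564573627345 + 30483 = 17210414573613328/564573627345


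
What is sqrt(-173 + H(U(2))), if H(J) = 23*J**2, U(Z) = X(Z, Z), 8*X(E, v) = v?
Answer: 3*I*sqrt(305)/4 ≈ 13.098*I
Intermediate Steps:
X(E, v) = v/8
U(Z) = Z/8
sqrt(-173 + H(U(2))) = sqrt(-173 + 23*((1/8)*2)**2) = sqrt(-173 + 23*(1/4)**2) = sqrt(-173 + 23*(1/16)) = sqrt(-173 + 23/16) = sqrt(-2745/16) = 3*I*sqrt(305)/4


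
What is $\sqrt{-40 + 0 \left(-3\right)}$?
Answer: $2 i \sqrt{10} \approx 6.3246 i$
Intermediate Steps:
$\sqrt{-40 + 0 \left(-3\right)} = \sqrt{-40 + 0} = \sqrt{-40} = 2 i \sqrt{10}$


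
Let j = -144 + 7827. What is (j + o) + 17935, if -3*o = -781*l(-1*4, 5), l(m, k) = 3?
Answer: 26399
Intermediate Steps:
j = 7683
o = 781 (o = -(-781)*3/3 = -1/3*(-2343) = 781)
(j + o) + 17935 = (7683 + 781) + 17935 = 8464 + 17935 = 26399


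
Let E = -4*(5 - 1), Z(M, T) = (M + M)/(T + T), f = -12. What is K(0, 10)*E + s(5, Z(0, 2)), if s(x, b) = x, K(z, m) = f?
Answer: 197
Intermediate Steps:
Z(M, T) = M/T (Z(M, T) = (2*M)/((2*T)) = (2*M)*(1/(2*T)) = M/T)
K(z, m) = -12
E = -16 (E = -4*4 = -16)
K(0, 10)*E + s(5, Z(0, 2)) = -12*(-16) + 5 = 192 + 5 = 197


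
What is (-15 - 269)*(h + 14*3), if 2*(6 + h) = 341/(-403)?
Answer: -131350/13 ≈ -10104.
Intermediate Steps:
h = -167/26 (h = -6 + (341/(-403))/2 = -6 + (341*(-1/403))/2 = -6 + (½)*(-11/13) = -6 - 11/26 = -167/26 ≈ -6.4231)
(-15 - 269)*(h + 14*3) = (-15 - 269)*(-167/26 + 14*3) = -284*(-167/26 + 42) = -284*925/26 = -131350/13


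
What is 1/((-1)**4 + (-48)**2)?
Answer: 1/2305 ≈ 0.00043384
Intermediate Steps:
1/((-1)**4 + (-48)**2) = 1/(1 + 2304) = 1/2305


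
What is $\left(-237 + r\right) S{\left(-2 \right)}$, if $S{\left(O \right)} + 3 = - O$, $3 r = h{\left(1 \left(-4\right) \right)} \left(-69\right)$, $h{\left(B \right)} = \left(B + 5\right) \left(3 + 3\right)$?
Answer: $375$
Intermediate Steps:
$h{\left(B \right)} = 30 + 6 B$ ($h{\left(B \right)} = \left(5 + B\right) 6 = 30 + 6 B$)
$r = -138$ ($r = \frac{\left(30 + 6 \cdot 1 \left(-4\right)\right) \left(-69\right)}{3} = \frac{\left(30 + 6 \left(-4\right)\right) \left(-69\right)}{3} = \frac{\left(30 - 24\right) \left(-69\right)}{3} = \frac{6 \left(-69\right)}{3} = \frac{1}{3} \left(-414\right) = -138$)
$S{\left(O \right)} = -3 - O$
$\left(-237 + r\right) S{\left(-2 \right)} = \left(-237 - 138\right) \left(-3 - -2\right) = - 375 \left(-3 + 2\right) = \left(-375\right) \left(-1\right) = 375$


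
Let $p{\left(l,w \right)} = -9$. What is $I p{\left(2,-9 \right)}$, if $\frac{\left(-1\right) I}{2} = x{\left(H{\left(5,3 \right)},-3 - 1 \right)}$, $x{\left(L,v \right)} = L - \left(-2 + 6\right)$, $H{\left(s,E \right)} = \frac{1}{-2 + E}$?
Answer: $-54$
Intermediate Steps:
$x{\left(L,v \right)} = -4 + L$ ($x{\left(L,v \right)} = L - 4 = -4 + L$)
$I = 6$ ($I = - 2 \left(-4 + \frac{1}{-2 + 3}\right) = - 2 \left(-4 + 1^{-1}\right) = - 2 \left(-4 + 1\right) = \left(-2\right) \left(-3\right) = 6$)
$I p{\left(2,-9 \right)} = 6 \left(-9\right) = -54$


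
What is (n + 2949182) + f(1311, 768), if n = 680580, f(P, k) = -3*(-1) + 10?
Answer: 3629775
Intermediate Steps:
f(P, k) = 13 (f(P, k) = 3 + 10 = 13)
(n + 2949182) + f(1311, 768) = (680580 + 2949182) + 13 = 3629762 + 13 = 3629775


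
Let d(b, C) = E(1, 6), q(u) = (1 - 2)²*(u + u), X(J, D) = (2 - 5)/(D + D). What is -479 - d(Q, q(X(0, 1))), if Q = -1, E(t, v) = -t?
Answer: -478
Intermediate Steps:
X(J, D) = -3/(2*D) (X(J, D) = -3*1/(2*D) = -3/(2*D))
q(u) = 2*u (q(u) = (-1)²*(2*u) = 1*(2*u) = 2*u)
d(b, C) = -1 (d(b, C) = -1*1 = -1)
-479 - d(Q, q(X(0, 1))) = -479 - 1*(-1) = -479 + 1 = -478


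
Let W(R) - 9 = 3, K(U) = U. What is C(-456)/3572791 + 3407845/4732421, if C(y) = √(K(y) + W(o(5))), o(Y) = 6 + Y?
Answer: 3407845/4732421 + 2*I*√111/3572791 ≈ 0.72011 + 5.8977e-6*I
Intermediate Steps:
W(R) = 12 (W(R) = 9 + 3 = 12)
C(y) = √(12 + y) (C(y) = √(y + 12) = √(12 + y))
C(-456)/3572791 + 3407845/4732421 = √(12 - 456)/3572791 + 3407845/4732421 = √(-444)*(1/3572791) + 3407845*(1/4732421) = (2*I*√111)*(1/3572791) + 3407845/4732421 = 2*I*√111/3572791 + 3407845/4732421 = 3407845/4732421 + 2*I*√111/3572791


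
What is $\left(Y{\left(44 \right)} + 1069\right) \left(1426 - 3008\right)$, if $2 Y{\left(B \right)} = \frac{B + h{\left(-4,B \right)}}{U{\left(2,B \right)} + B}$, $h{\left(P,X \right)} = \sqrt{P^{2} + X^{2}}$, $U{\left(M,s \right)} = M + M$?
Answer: $- \frac{20302597}{12} - \frac{791 \sqrt{122}}{12} \approx -1.6926 \cdot 10^{6}$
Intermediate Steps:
$U{\left(M,s \right)} = 2 M$
$Y{\left(B \right)} = \frac{B + \sqrt{16 + B^{2}}}{2 \left(4 + B\right)}$ ($Y{\left(B \right)} = \frac{\left(B + \sqrt{\left(-4\right)^{2} + B^{2}}\right) \frac{1}{2 \cdot 2 + B}}{2} = \frac{\left(B + \sqrt{16 + B^{2}}\right) \frac{1}{4 + B}}{2} = \frac{\frac{1}{4 + B} \left(B + \sqrt{16 + B^{2}}\right)}{2} = \frac{B + \sqrt{16 + B^{2}}}{2 \left(4 + B\right)}$)
$\left(Y{\left(44 \right)} + 1069\right) \left(1426 - 3008\right) = \left(\frac{44 + \sqrt{16 + 44^{2}}}{2 \left(4 + 44\right)} + 1069\right) \left(1426 - 3008\right) = \left(\frac{44 + \sqrt{16 + 1936}}{2 \cdot 48} + 1069\right) \left(-1582\right) = \left(\frac{1}{2} \cdot \frac{1}{48} \left(44 + \sqrt{1952}\right) + 1069\right) \left(-1582\right) = \left(\frac{1}{2} \cdot \frac{1}{48} \left(44 + 4 \sqrt{122}\right) + 1069\right) \left(-1582\right) = \left(\left(\frac{11}{24} + \frac{\sqrt{122}}{24}\right) + 1069\right) \left(-1582\right) = \left(\frac{25667}{24} + \frac{\sqrt{122}}{24}\right) \left(-1582\right) = - \frac{20302597}{12} - \frac{791 \sqrt{122}}{12}$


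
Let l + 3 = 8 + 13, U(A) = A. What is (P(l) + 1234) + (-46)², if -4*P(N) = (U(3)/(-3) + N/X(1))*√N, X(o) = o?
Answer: 3350 - 51*√2/4 ≈ 3332.0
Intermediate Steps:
l = 18 (l = -3 + (8 + 13) = -3 + 21 = 18)
P(N) = -√N*(-1 + N)/4 (P(N) = -(3/(-3) + N/1)*√N/4 = -(3*(-⅓) + N*1)*√N/4 = -(-1 + N)*√N/4 = -√N*(-1 + N)/4)
(P(l) + 1234) + (-46)² = (√18*(1 - 1*18)/4 + 1234) + (-46)² = ((3*√2)*(1 - 18)/4 + 1234) + 2116 = ((¼)*(3*√2)*(-17) + 1234) + 2116 = (-51*√2/4 + 1234) + 2116 = (1234 - 51*√2/4) + 2116 = 3350 - 51*√2/4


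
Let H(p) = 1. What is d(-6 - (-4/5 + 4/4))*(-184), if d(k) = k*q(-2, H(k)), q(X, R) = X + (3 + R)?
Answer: 11408/5 ≈ 2281.6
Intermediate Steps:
q(X, R) = 3 + R + X
d(k) = 2*k (d(k) = k*(3 + 1 - 2) = k*2 = 2*k)
d(-6 - (-4/5 + 4/4))*(-184) = (2*(-6 - (-4/5 + 4/4)))*(-184) = (2*(-6 - (-4*1/5 + 4*(1/4))))*(-184) = (2*(-6 - (-4/5 + 1)))*(-184) = (2*(-6 - 1*1/5))*(-184) = (2*(-6 - 1/5))*(-184) = (2*(-31/5))*(-184) = -62/5*(-184) = 11408/5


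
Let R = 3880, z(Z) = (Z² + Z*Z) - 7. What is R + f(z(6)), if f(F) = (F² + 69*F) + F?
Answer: 12655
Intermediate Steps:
z(Z) = -7 + 2*Z² (z(Z) = (Z² + Z²) - 7 = 2*Z² - 7 = -7 + 2*Z²)
f(F) = F² + 70*F
R + f(z(6)) = 3880 + (-7 + 2*6²)*(70 + (-7 + 2*6²)) = 3880 + (-7 + 2*36)*(70 + (-7 + 2*36)) = 3880 + (-7 + 72)*(70 + (-7 + 72)) = 3880 + 65*(70 + 65) = 3880 + 65*135 = 3880 + 8775 = 12655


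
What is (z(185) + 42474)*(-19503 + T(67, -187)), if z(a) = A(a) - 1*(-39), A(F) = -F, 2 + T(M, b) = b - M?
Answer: -836358952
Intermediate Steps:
T(M, b) = -2 + b - M (T(M, b) = -2 + (b - M) = -2 + b - M)
z(a) = 39 - a (z(a) = -a - 1*(-39) = -a + 39 = 39 - a)
(z(185) + 42474)*(-19503 + T(67, -187)) = ((39 - 1*185) + 42474)*(-19503 + (-2 - 187 - 1*67)) = ((39 - 185) + 42474)*(-19503 + (-2 - 187 - 67)) = (-146 + 42474)*(-19503 - 256) = 42328*(-19759) = -836358952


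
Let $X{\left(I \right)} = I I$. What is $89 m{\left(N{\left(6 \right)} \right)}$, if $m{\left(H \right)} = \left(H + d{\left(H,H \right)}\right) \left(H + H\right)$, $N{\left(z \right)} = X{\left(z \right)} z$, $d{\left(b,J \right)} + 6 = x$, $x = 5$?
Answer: $8266320$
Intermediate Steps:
$X{\left(I \right)} = I^{2}$
$d{\left(b,J \right)} = -1$ ($d{\left(b,J \right)} = -6 + 5 = -1$)
$N{\left(z \right)} = z^{3}$ ($N{\left(z \right)} = z^{2} z = z^{3}$)
$m{\left(H \right)} = 2 H \left(-1 + H\right)$ ($m{\left(H \right)} = \left(H - 1\right) \left(H + H\right) = \left(-1 + H\right) 2 H = 2 H \left(-1 + H\right)$)
$89 m{\left(N{\left(6 \right)} \right)} = 89 \cdot 2 \cdot 6^{3} \left(-1 + 6^{3}\right) = 89 \cdot 2 \cdot 216 \left(-1 + 216\right) = 89 \cdot 2 \cdot 216 \cdot 215 = 89 \cdot 92880 = 8266320$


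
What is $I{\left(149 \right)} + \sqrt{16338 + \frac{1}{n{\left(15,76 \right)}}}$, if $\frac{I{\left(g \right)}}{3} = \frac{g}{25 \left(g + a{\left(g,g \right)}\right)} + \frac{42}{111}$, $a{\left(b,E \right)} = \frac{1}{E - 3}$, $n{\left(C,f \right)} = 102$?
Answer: $\frac{25257444}{20123375} + \frac{\sqrt{169980654}}{102} \approx 129.08$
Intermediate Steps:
$a{\left(b,E \right)} = \frac{1}{-3 + E}$
$I{\left(g \right)} = \frac{42}{37} + \frac{3 g}{25 g + \frac{25}{-3 + g}}$ ($I{\left(g \right)} = 3 \left(\frac{g}{25 \left(g + \frac{1}{-3 + g}\right)} + \frac{42}{111}\right) = 3 \left(\frac{g}{25 g + \frac{25}{-3 + g}} + 42 \cdot \frac{1}{111}\right) = 3 \left(\frac{g}{25 g + \frac{25}{-3 + g}} + \frac{14}{37}\right) = 3 \left(\frac{14}{37} + \frac{g}{25 g + \frac{25}{-3 + g}}\right) = \frac{42}{37} + \frac{3 g}{25 g + \frac{25}{-3 + g}}$)
$I{\left(149 \right)} + \sqrt{16338 + \frac{1}{n{\left(15,76 \right)}}} = \frac{3 \left(350 + 387 \cdot 149 \left(-3 + 149\right)\right)}{925 \left(1 + 149 \left(-3 + 149\right)\right)} + \sqrt{16338 + \frac{1}{102}} = \frac{3 \left(350 + 387 \cdot 149 \cdot 146\right)}{925 \left(1 + 149 \cdot 146\right)} + \sqrt{16338 + \frac{1}{102}} = \frac{3 \left(350 + 8418798\right)}{925 \left(1 + 21754\right)} + \sqrt{\frac{1666477}{102}} = \frac{3}{925} \cdot \frac{1}{21755} \cdot 8419148 + \frac{\sqrt{169980654}}{102} = \frac{25257444}{20123375} + \frac{\sqrt{169980654}}{102}$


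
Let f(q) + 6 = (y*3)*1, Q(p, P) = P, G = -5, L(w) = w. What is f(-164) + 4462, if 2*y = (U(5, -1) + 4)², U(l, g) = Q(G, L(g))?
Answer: 8939/2 ≈ 4469.5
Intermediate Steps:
U(l, g) = g
y = 9/2 (y = (-1 + 4)²/2 = (½)*3² = (½)*9 = 9/2 ≈ 4.5000)
f(q) = 15/2 (f(q) = -6 + ((9/2)*3)*1 = -6 + (27/2)*1 = -6 + 27/2 = 15/2)
f(-164) + 4462 = 15/2 + 4462 = 8939/2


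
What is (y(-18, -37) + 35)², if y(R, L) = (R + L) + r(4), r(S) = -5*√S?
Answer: 900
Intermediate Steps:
y(R, L) = -10 + L + R (y(R, L) = (R + L) - 5*√4 = (L + R) - 5*2 = (L + R) - 10 = -10 + L + R)
(y(-18, -37) + 35)² = ((-10 - 37 - 18) + 35)² = (-65 + 35)² = (-30)² = 900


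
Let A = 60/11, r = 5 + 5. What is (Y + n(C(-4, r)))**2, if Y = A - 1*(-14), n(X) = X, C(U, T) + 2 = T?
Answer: 91204/121 ≈ 753.75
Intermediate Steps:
r = 10
A = 60/11 (A = 60*(1/11) = 60/11 ≈ 5.4545)
C(U, T) = -2 + T
Y = 214/11 (Y = 60/11 - 1*(-14) = 60/11 + 14 = 214/11 ≈ 19.455)
(Y + n(C(-4, r)))**2 = (214/11 + (-2 + 10))**2 = (214/11 + 8)**2 = (302/11)**2 = 91204/121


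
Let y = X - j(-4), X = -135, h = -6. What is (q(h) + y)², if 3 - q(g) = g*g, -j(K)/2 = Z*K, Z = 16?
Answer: 87616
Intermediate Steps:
j(K) = -32*K
y = -263 (y = -135 - (-32)*(-4) = -135 - 1*128 = -135 - 128 = -263)
q(g) = 3 - g² (q(g) = 3 - g*g = 3 - g²)
(q(h) + y)² = ((3 - 1*(-6)²) - 263)² = ((3 - 1*36) - 263)² = ((3 - 36) - 263)² = (-33 - 263)² = (-296)² = 87616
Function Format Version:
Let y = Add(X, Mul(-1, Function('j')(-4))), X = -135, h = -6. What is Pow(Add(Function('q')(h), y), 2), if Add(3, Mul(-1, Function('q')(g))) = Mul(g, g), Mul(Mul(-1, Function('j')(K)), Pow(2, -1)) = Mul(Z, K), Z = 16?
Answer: 87616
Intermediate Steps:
Function('j')(K) = Mul(-32, K) (Function('j')(K) = Mul(-2, Mul(16, K)) = Mul(-32, K))
y = -263 (y = Add(-135, Mul(-1, Mul(-32, -4))) = Add(-135, Mul(-1, 128)) = Add(-135, -128) = -263)
Function('q')(g) = Add(3, Mul(-1, Pow(g, 2))) (Function('q')(g) = Add(3, Mul(-1, Mul(g, g))) = Add(3, Mul(-1, Pow(g, 2))))
Pow(Add(Function('q')(h), y), 2) = Pow(Add(Add(3, Mul(-1, Pow(-6, 2))), -263), 2) = Pow(Add(Add(3, Mul(-1, 36)), -263), 2) = Pow(Add(Add(3, -36), -263), 2) = Pow(Add(-33, -263), 2) = Pow(-296, 2) = 87616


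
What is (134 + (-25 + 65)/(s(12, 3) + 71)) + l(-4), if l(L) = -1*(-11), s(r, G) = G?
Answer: 5385/37 ≈ 145.54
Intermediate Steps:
l(L) = 11
(134 + (-25 + 65)/(s(12, 3) + 71)) + l(-4) = (134 + (-25 + 65)/(3 + 71)) + 11 = (134 + 40/74) + 11 = (134 + 40*(1/74)) + 11 = (134 + 20/37) + 11 = 4978/37 + 11 = 5385/37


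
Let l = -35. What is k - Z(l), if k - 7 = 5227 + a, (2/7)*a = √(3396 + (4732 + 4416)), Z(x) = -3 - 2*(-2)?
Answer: 5625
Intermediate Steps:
Z(x) = 1 (Z(x) = -3 + 4 = 1)
a = 392 (a = 7*√(3396 + (4732 + 4416))/2 = 7*√(3396 + 9148)/2 = 7*√12544/2 = (7/2)*112 = 392)
k = 5626 (k = 7 + (5227 + 392) = 7 + 5619 = 5626)
k - Z(l) = 5626 - 1*1 = 5626 - 1 = 5625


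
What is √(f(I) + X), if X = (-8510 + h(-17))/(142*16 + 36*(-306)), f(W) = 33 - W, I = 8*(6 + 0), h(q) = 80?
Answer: I*√67071945/2186 ≈ 3.7465*I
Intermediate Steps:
I = 48 (I = 8*6 = 48)
X = 4215/4372 (X = (-8510 + 80)/(142*16 + 36*(-306)) = -8430/(2272 - 11016) = -8430/(-8744) = -8430*(-1/8744) = 4215/4372 ≈ 0.96409)
√(f(I) + X) = √((33 - 1*48) + 4215/4372) = √((33 - 48) + 4215/4372) = √(-15 + 4215/4372) = √(-61365/4372) = I*√67071945/2186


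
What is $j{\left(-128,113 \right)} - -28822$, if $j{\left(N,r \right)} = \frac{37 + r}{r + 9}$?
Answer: $\frac{1758217}{61} \approx 28823.0$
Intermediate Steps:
$j{\left(N,r \right)} = \frac{37 + r}{9 + r}$
$j{\left(-128,113 \right)} - -28822 = \frac{37 + 113}{9 + 113} - -28822 = \frac{1}{122} \cdot 150 + 28822 = \frac{75}{61} + 28822 = \frac{1758217}{61}$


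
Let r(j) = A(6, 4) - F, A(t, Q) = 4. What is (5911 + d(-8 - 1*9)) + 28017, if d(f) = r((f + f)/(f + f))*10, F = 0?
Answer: 33968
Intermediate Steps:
r(j) = 4 (r(j) = 4 - 1*0 = 4 + 0 = 4)
d(f) = 40 (d(f) = 4*10 = 40)
(5911 + d(-8 - 1*9)) + 28017 = (5911 + 40) + 28017 = 5951 + 28017 = 33968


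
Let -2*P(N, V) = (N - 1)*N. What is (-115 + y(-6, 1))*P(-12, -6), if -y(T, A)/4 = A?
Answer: 9282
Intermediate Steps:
P(N, V) = -N*(-1 + N)/2 (P(N, V) = -(N - 1)*N/2 = -(-1 + N)*N/2 = -N*(-1 + N)/2)
y(T, A) = -4*A
(-115 + y(-6, 1))*P(-12, -6) = (-115 - 4*1)*((1/2)*(-12)*(1 - 1*(-12))) = (-115 - 4)*((1/2)*(-12)*(1 + 12)) = -119*(-12)*13/2 = -119*(-78) = 9282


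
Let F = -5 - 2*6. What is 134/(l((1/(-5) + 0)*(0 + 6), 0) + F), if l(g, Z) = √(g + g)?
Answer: -11390/1457 - 268*I*√15/1457 ≈ -7.8174 - 0.71239*I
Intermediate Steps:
F = -17 (F = -5 - 12 = -17)
l(g, Z) = √2*√g (l(g, Z) = √(2*g) = √2*√g)
134/(l((1/(-5) + 0)*(0 + 6), 0) + F) = 134/(√2*√((1/(-5) + 0)*(0 + 6)) - 17) = 134/(√2*√((-⅕ + 0)*6) - 17) = 134/(√2*√(-⅕*6) - 17) = 134/(√2*√(-6/5) - 17) = 134/(√2*(I*√30/5) - 17) = 134/(2*I*√15/5 - 17) = 134/(-17 + 2*I*√15/5)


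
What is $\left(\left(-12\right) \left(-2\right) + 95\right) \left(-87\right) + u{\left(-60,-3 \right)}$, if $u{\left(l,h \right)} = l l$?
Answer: $-6753$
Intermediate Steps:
$u{\left(l,h \right)} = l^{2}$
$\left(\left(-12\right) \left(-2\right) + 95\right) \left(-87\right) + u{\left(-60,-3 \right)} = \left(\left(-12\right) \left(-2\right) + 95\right) \left(-87\right) + \left(-60\right)^{2} = \left(24 + 95\right) \left(-87\right) + 3600 = 119 \left(-87\right) + 3600 = -10353 + 3600 = -6753$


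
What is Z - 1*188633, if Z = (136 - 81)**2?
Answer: -185608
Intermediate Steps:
Z = 3025 (Z = 55**2 = 3025)
Z - 1*188633 = 3025 - 1*188633 = 3025 - 188633 = -185608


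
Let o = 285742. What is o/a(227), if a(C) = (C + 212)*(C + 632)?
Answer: 285742/377101 ≈ 0.75773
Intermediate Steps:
a(C) = (212 + C)*(632 + C)
o/a(227) = 285742/(133984 + 227² + 844*227) = 285742/(133984 + 51529 + 191588) = 285742/377101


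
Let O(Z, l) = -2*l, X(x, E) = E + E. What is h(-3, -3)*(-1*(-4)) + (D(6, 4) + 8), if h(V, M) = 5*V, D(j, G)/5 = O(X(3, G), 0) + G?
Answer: -32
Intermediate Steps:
X(x, E) = 2*E
D(j, G) = 5*G (D(j, G) = 5*(-2*0 + G) = 5*(0 + G) = 5*G)
h(-3, -3)*(-1*(-4)) + (D(6, 4) + 8) = (5*(-3))*(-1*(-4)) + (5*4 + 8) = -15*4 + (20 + 8) = -60 + 28 = -32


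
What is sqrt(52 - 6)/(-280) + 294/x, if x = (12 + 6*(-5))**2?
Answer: 49/54 - sqrt(46)/280 ≈ 0.88318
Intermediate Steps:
x = 324 (x = (12 - 30)**2 = (-18)**2 = 324)
sqrt(52 - 6)/(-280) + 294/x = sqrt(52 - 6)/(-280) + 294/324 = sqrt(46)*(-1/280) + 294*(1/324) = -sqrt(46)/280 + 49/54 = 49/54 - sqrt(46)/280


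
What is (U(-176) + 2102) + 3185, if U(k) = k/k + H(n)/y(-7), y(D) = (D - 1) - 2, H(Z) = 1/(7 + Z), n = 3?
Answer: 528799/100 ≈ 5288.0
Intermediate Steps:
y(D) = -3 + D (y(D) = (-1 + D) - 2 = -3 + D)
U(k) = 99/100 (U(k) = k/k + 1/((7 + 3)*(-3 - 7)) = 1 + 1/(10*(-10)) = 1 + (⅒)*(-⅒) = 1 - 1/100 = 99/100)
(U(-176) + 2102) + 3185 = (99/100 + 2102) + 3185 = 210299/100 + 3185 = 528799/100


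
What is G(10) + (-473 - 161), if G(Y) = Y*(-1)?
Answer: -644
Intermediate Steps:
G(Y) = -Y
G(10) + (-473 - 161) = -1*10 + (-473 - 161) = -10 - 634 = -644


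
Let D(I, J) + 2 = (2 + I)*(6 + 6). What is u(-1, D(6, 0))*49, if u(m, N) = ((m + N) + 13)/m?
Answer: -5194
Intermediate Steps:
D(I, J) = 22 + 12*I (D(I, J) = -2 + (2 + I)*(6 + 6) = -2 + (2 + I)*12 = -2 + (24 + 12*I) = 22 + 12*I)
u(m, N) = (13 + N + m)/m (u(m, N) = ((N + m) + 13)/m = (13 + N + m)/m)
u(-1, D(6, 0))*49 = ((13 + (22 + 12*6) - 1)/(-1))*49 = -(13 + (22 + 72) - 1)*49 = -(13 + 94 - 1)*49 = -1*106*49 = -106*49 = -5194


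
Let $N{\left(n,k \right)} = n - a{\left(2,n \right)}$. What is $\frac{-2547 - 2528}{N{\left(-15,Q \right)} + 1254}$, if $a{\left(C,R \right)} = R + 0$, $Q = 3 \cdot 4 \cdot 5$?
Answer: $- \frac{5075}{1254} \approx -4.0471$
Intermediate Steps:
$Q = 60$ ($Q = 12 \cdot 5 = 60$)
$a{\left(C,R \right)} = R$
$N{\left(n,k \right)} = 0$ ($N{\left(n,k \right)} = n - n = 0$)
$\frac{-2547 - 2528}{N{\left(-15,Q \right)} + 1254} = \frac{-2547 - 2528}{0 + 1254} = - \frac{5075}{1254}$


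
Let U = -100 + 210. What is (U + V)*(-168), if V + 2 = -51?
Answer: -9576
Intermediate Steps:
V = -53 (V = -2 - 51 = -53)
U = 110
(U + V)*(-168) = (110 - 53)*(-168) = 57*(-168) = -9576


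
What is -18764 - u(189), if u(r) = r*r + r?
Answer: -54674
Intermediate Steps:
u(r) = r + r**2 (u(r) = r**2 + r = r + r**2)
-18764 - u(189) = -18764 - 189*(1 + 189) = -18764 - 189*190 = -18764 - 1*35910 = -18764 - 35910 = -54674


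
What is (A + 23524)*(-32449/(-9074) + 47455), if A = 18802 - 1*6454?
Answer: 7723943238384/4537 ≈ 1.7024e+9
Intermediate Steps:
A = 12348 (A = 18802 - 6454 = 12348)
(A + 23524)*(-32449/(-9074) + 47455) = (12348 + 23524)*(-32449/(-9074) + 47455) = 35872*(-32449*(-1/9074) + 47455) = 35872*(32449/9074 + 47455) = 35872*(430639119/9074) = 7723943238384/4537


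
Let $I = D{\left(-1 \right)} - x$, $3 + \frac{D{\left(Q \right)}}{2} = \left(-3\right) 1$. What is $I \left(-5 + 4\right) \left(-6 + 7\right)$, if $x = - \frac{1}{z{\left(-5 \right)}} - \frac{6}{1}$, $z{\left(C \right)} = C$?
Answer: $\frac{31}{5} \approx 6.2$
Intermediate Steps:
$D{\left(Q \right)} = -12$ ($D{\left(Q \right)} = -6 + 2 \left(\left(-3\right) 1\right) = -6 + 2 \left(-3\right) = -6 - 6 = -12$)
$x = - \frac{29}{5}$ ($x = - \frac{1}{-5} - \frac{6}{1} = \left(-1\right) \left(- \frac{1}{5}\right) - 6 = \frac{1}{5} - 6 = - \frac{29}{5} \approx -5.8$)
$I = - \frac{31}{5}$ ($I = -12 - - \frac{29}{5} = -12 + \frac{29}{5} = - \frac{31}{5} \approx -6.2$)
$I \left(-5 + 4\right) \left(-6 + 7\right) = - \frac{31 \left(-5 + 4\right) \left(-6 + 7\right)}{5} = - \frac{31 \left(\left(-1\right) 1\right)}{5} = \left(- \frac{31}{5}\right) \left(-1\right) = \frac{31}{5}$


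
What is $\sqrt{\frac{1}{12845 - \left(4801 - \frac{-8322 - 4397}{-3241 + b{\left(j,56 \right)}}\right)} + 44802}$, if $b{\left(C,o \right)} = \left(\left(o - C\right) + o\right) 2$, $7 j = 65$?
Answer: $\frac{3 \sqrt{145588920565149096367}}{171015989} \approx 211.66$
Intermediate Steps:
$j = \frac{65}{7}$ ($j = \frac{1}{7} \cdot 65 = \frac{65}{7} \approx 9.2857$)
$b{\left(C,o \right)} = - 2 C + 4 o$ ($b{\left(C,o \right)} = \left(- C + 2 o\right) 2 = - 2 C + 4 o$)
$\sqrt{\frac{1}{12845 - \left(4801 - \frac{-8322 - 4397}{-3241 + b{\left(j,56 \right)}}\right)} + 44802} = \sqrt{\frac{1}{12845 - \left(4801 - \frac{-8322 - 4397}{-3241 + \left(\left(-2\right) \frac{65}{7} + 4 \cdot 56\right)}\right)} + 44802} = \sqrt{\frac{1}{12845 - \left(4801 + \frac{12719}{-3241 + \left(- \frac{130}{7} + 224\right)}\right)} + 44802} = \sqrt{\frac{1}{12845 - \left(4801 + \frac{12719}{-3241 + \frac{1438}{7}}\right)} + 44802} = \sqrt{\frac{1}{12845 - \left(4801 + \frac{12719}{- \frac{21249}{7}}\right)} + 44802} = \sqrt{\frac{1}{12845 - \frac{101927416}{21249}} + 44802} = \sqrt{\frac{1}{\frac{171015989}{21249}} + 44802} = \sqrt{\frac{21249}{171015989} + 44802} = \sqrt{\frac{7661858360427}{171015989}} = \frac{3 \sqrt{145588920565149096367}}{171015989}$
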